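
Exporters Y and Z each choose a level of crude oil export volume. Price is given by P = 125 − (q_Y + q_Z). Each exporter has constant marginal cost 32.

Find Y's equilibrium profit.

961

Exporter Y's profit: π = q_Y(125 − (q_Y + q_Z)) − 32q_Y.
∂π/∂q_Y = 93 − 2q_Y − q_Z = 0, so q_Y = 46.5 − 0.5q_Z.
By symmetry q_Z = q_Y; substituting into the reaction function, 1.5q_Y = 46.5 and q_Y = 31.
Price P = 125 − 62 = 63.
Y's profit: (63 − 32)·31 = 961.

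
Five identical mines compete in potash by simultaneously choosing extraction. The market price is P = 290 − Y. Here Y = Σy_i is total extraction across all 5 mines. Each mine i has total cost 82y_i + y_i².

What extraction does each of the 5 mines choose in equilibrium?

26

A representative mine's profit is π_i = y_i(290 − Y) − 82y_i − y_i², with Y = y_i + Σ_{j≠i} y_j.
First-order condition: 208 − 4y_i − Σ_{j≠i} y_j = 0.
With identical mines, set every y_j = y: then 208 − 4y − 4y = 0, i.e. y = 208/8 = 26.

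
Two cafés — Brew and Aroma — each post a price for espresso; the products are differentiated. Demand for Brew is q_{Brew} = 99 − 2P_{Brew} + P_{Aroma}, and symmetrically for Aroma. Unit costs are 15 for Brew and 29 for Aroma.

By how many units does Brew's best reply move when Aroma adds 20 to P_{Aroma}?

Brew's profit: π = (P_{Brew} − 15)(99 − 2P_{Brew} + P_{Aroma}).
∂π/∂P_{Brew} = 129 − 4P_{Brew} + P_{Aroma} = 0 ⇒ P_{Brew} = 32.25 + 0.25P_{Aroma}.
The reaction-function slope is 0.25, so a 20-unit rise in P_{Aroma} moves P_{Brew} by 0.25 × 20 = 5. Brew's best response rises — the actions are strategic complements.

5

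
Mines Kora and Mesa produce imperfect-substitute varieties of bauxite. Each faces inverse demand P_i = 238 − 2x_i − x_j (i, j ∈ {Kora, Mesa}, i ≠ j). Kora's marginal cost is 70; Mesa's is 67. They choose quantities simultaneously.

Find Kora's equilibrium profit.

2231.12

Mine Kora's profit: π = x_{Kora}(238 − 2x_{Kora} − x_{Mesa}) − 70x_{Kora}.
∂π/∂x_{Kora} = 168 − 4x_{Kora} − x_{Mesa} = 0 ⇒ x_{Kora} = 42 − 0.25x_{Mesa}.
Similarly x_{Mesa} = 42.75 − 0.25x_{Kora}.
Substituting the second reaction function into the first: x_{Kora} = 42 − 0.25(42.75 − 0.25x_{Kora}), which gives 0.9375x_{Kora} = 31.3125 ⇒ x_{Kora} = 33.4.
Then x_{Mesa} = 42.75 − 0.25·33.4 = 34.4.
P_{Kora} = 238 − 2·33.4 − 34.4 = 136.8.
Profit = (136.8 − 70)·33.4 = 2231.12.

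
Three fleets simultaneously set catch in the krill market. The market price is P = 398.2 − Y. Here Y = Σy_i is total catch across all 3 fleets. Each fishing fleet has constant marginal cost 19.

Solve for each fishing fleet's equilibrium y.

94.8

A representative fishing fleet's profit is π_i = y_i(398.2 − Y) − 19y_i, with Y = y_i + Σ_{j≠i} y_j.
First-order condition: 379.2 − 2y_i − Σ_{j≠i} y_j = 0.
Imposing symmetry (y_j = y for all j) turns Σ_{j≠i} y_j into 2y, so 379.2 = 4y and y = 94.8.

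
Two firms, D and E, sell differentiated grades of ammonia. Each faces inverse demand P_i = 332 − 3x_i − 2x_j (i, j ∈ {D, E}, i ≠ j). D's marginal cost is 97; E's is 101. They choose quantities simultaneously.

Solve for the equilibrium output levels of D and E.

29.625, 28.625

Firm D's profit: π = x_D(332 − 3x_D − 2x_E) − 97x_D.
∂π/∂x_D = 235 − 6x_D − 2x_E = 0 ⇒ x_D = 235/6 − (1/3)x_E.
Similarly x_E = 38.5 − (1/3)x_D.
Substituting the second reaction function into the first: x_D = 235/6 − (1/3)(38.5 − (1/3)x_D), which gives (8/9)x_D = 79/3 ⇒ x_D = 29.625.
Then x_E = 38.5 − (1/3)·29.625 = 28.625.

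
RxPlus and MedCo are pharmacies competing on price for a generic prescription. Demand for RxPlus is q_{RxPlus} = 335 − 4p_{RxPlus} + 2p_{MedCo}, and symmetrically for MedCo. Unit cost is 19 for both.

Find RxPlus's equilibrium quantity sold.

RxPlus's profit: π = (p_{RxPlus} − 19)(335 − 4p_{RxPlus} + 2p_{MedCo}).
∂π/∂p_{RxPlus} = 411 − 8p_{RxPlus} + 2p_{MedCo} = 0 ⇒ p_{RxPlus} = 51.375 + 0.25p_{MedCo}.
The game is symmetric, so in equilibrium p_{MedCo} = p_{RxPlus}: the reaction function gives 0.75p_{RxPlus} = 51.375, hence p_{RxPlus} = 68.5.
q_{RxPlus} = 335 − 4·68.5 + 2·68.5 = 198.

198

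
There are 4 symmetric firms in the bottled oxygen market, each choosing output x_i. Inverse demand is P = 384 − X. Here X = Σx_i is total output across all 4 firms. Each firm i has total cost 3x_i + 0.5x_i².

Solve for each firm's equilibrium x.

A representative firm's profit is π_i = x_i(384 − X) − 3x_i − 0.5x_i², with X = x_i + Σ_{j≠i} x_j.
First-order condition: 381 − 3x_i − Σ_{j≠i} x_j = 0.
In a symmetric equilibrium every firm chooses the same x, so Σ_{j≠i} x_j = 3x. The condition becomes 381 − 6x = 0, giving x = 381/6 = 63.5.

63.5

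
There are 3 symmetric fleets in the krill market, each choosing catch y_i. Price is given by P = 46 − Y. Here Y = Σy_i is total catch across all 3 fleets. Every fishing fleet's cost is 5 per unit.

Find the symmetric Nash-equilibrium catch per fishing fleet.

A representative fishing fleet's profit is π_i = y_i(46 − Y) − 5y_i, with Y = y_i + Σ_{j≠i} y_j.
First-order condition: 41 − 2y_i − Σ_{j≠i} y_j = 0.
Imposing symmetry (y_j = y for all j) turns Σ_{j≠i} y_j into 2y, so 41 = 4y and y = 10.25.

10.25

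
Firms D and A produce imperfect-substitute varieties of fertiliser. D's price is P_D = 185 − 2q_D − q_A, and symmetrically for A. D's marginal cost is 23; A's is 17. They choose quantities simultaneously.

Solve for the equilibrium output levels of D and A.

32, 34

Firm D's profit: π = q_D(185 − 2q_D − q_A) − 23q_D.
∂π/∂q_D = 162 − 4q_D − q_A = 0 ⇒ q_D = 40.5 − 0.25q_A.
Similarly q_A = 42 − 0.25q_D.
Plugging q_A into D's best response: q_D = 40.5 − 0.25(42 − 0.25q_D) ⇒ 0.9375q_D = 30, so q_D = 32.
Then q_A = 42 − 0.25·32 = 34.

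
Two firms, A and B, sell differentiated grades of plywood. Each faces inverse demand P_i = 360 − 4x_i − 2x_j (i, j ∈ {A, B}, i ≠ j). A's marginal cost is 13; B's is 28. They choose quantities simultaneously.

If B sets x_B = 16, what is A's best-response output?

Firm A's profit: π = x_A(360 − 4x_A − 2x_B) − 13x_A.
∂π/∂x_A = 347 − 8x_A − 2x_B = 0 ⇒ x_A = 43.375 − 0.25x_B.
At x_B = 16: x_A = 43.375 − 0.25·16 = 39.375.

39.375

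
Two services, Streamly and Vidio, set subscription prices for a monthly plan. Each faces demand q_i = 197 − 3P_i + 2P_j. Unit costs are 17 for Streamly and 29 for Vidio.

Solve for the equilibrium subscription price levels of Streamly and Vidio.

Streamly's profit: π = (P_{Streamly} − 17)(197 − 3P_{Streamly} + 2P_{Vidio}).
∂π/∂P_{Streamly} = 248 − 6P_{Streamly} + 2P_{Vidio} = 0 ⇒ P_{Streamly} = 124/3 + (1/3)P_{Vidio}.
Similarly P_{Vidio} = 142/3 + (1/3)P_{Streamly}.
Plugging P_{Vidio} into Streamly's best response: P_{Streamly} = 124/3 + (1/3)(142/3 + (1/3)P_{Streamly}) ⇒ (8/9)P_{Streamly} = 514/9, so P_{Streamly} = 64.25.
Then P_{Vidio} = 142/3 + (1/3)·64.25 = 68.75.

64.25, 68.75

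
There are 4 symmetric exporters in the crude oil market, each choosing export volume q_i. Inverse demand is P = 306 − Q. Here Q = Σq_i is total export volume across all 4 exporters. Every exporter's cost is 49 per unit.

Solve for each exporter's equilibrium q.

A representative exporter's profit is π_i = q_i(306 − Q) − 49q_i, with Q = q_i + Σ_{j≠i} q_j.
First-order condition: 257 − 2q_i − Σ_{j≠i} q_j = 0.
In a symmetric equilibrium every exporter chooses the same q, so Σ_{j≠i} q_j = 3q. The condition becomes 257 − 5q = 0, giving q = 257/5 = 51.4.

51.4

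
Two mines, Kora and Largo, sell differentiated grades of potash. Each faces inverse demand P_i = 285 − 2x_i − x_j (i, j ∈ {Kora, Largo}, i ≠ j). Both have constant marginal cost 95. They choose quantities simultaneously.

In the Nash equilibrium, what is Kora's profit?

Mine Kora's profit: π = x_{Kora}(285 − 2x_{Kora} − x_{Largo}) − 95x_{Kora}.
∂π/∂x_{Kora} = 190 − 4x_{Kora} − x_{Largo} = 0 ⇒ x_{Kora} = 47.5 − 0.25x_{Largo}.
By symmetry x_{Largo} = x_{Kora}; substituting into the reaction function, 1.25x_{Kora} = 47.5 and x_{Kora} = 38.
P_{Kora} = 285 − 2·38 − 38 = 171.
Profit = (171 − 95)·38 = 2888.

2888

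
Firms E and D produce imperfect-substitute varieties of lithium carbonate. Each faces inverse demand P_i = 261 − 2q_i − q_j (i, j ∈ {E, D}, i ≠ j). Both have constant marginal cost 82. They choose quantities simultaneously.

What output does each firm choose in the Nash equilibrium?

Firm E's profit: π = q_E(261 − 2q_E − q_D) − 82q_E.
∂π/∂q_E = 179 − 4q_E − q_D = 0 ⇒ q_E = 44.75 − 0.25q_D.
Setting q_E = q_D in the reaction function: q_E = 44.75 − 0.25q_E, so q_E = 44.75 / 1.25 = 35.8.

35.8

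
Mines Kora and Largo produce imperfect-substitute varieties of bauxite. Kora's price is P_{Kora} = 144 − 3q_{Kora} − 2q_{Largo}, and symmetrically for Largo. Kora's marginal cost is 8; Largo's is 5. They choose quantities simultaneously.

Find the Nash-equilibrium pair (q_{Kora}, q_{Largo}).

Mine Kora's profit: π = q_{Kora}(144 − 3q_{Kora} − 2q_{Largo}) − 8q_{Kora}.
∂π/∂q_{Kora} = 136 − 6q_{Kora} − 2q_{Largo} = 0 ⇒ q_{Kora} = 68/3 − (1/3)q_{Largo}.
Similarly q_{Largo} = 139/6 − (1/3)q_{Kora}.
Solving the two reaction functions simultaneously: (1 − (−1/3)(−1/3))q_{Kora} = 68/3 − (1/3)·(139/6), so (8/9)q_{Kora} = 269/18 and q_{Kora} = 16.8125.
Then q_{Largo} = 139/6 − (1/3)·16.8125 = 17.5625.

16.8125, 17.5625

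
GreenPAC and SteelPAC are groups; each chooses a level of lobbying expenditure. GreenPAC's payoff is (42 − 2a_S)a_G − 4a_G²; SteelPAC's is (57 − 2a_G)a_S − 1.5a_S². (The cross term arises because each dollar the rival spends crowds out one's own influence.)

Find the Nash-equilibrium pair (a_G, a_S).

0.6, 18.6

Expanding GreenPAC's payoff: 42a_G − 2a_Sa_G − 4a_G².
∂π/∂a_G = 42 − 2a_S − 8a_G = 0, so a_G = 5.25 − 0.25a_S.
Likewise for SteelPAC: a_S = 19 − (2/3)a_G.
Substituting the second reaction function into the first: a_G = 5.25 − 0.25(19 − (2/3)a_G), which gives (5/6)a_G = 0.5 ⇒ a_G = 0.6.
Then a_S = 19 − (2/3)·0.6 = 18.6.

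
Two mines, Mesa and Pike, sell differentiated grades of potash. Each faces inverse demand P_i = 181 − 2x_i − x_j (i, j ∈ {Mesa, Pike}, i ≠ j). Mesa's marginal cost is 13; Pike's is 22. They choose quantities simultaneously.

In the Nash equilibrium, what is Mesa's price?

81.4

Mine Mesa's profit: π = x_{Mesa}(181 − 2x_{Mesa} − x_{Pike}) − 13x_{Mesa}.
∂π/∂x_{Mesa} = 168 − 4x_{Mesa} − x_{Pike} = 0 ⇒ x_{Mesa} = 42 − 0.25x_{Pike}.
Similarly x_{Pike} = 39.75 − 0.25x_{Mesa}.
Substituting the second reaction function into the first: x_{Mesa} = 42 − 0.25(39.75 − 0.25x_{Mesa}), which gives 0.9375x_{Mesa} = 32.0625 ⇒ x_{Mesa} = 34.2.
Then x_{Pike} = 39.75 − 0.25·34.2 = 31.2.
P_{Mesa} = 181 − 2·34.2 − 31.2 = 81.4.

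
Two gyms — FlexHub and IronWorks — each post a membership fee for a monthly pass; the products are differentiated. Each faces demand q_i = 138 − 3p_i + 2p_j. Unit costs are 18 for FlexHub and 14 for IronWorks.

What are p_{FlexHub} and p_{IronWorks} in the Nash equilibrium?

FlexHub's profit: π = (p_{FlexHub} − 18)(138 − 3p_{FlexHub} + 2p_{IronWorks}).
∂π/∂p_{FlexHub} = 192 − 6p_{FlexHub} + 2p_{IronWorks} = 0 ⇒ p_{FlexHub} = 32 + (1/3)p_{IronWorks}.
Similarly p_{IronWorks} = 30 + (1/3)p_{FlexHub}.
Plugging p_{IronWorks} into FlexHub's best response: p_{FlexHub} = 32 + (1/3)(30 + (1/3)p_{FlexHub}) ⇒ (8/9)p_{FlexHub} = 42, so p_{FlexHub} = 47.25.
Then p_{IronWorks} = 30 + (1/3)·47.25 = 45.75.

47.25, 45.75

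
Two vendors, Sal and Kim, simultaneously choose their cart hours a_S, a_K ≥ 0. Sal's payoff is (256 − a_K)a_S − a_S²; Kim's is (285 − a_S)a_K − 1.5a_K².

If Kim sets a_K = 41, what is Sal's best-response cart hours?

107.5

Expanding Sal's payoff: 256a_S − a_Ka_S − a_S².
∂π/∂a_S = 256 − a_K − 2a_S = 0, so a_S = 128 − 0.5a_K.
At a_K = 41: a_S = 128 − 0.5·41 = 107.5.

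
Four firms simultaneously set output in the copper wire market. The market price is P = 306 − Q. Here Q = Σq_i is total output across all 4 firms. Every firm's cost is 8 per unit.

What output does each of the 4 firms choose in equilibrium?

59.6

A representative firm's profit is π_i = q_i(306 − Q) − 8q_i, with Q = q_i + Σ_{j≠i} q_j.
First-order condition: 298 − 2q_i − Σ_{j≠i} q_j = 0.
In a symmetric equilibrium every firm chooses the same q, so Σ_{j≠i} q_j = 3q. The condition becomes 298 − 5q = 0, giving q = 298/5 = 59.6.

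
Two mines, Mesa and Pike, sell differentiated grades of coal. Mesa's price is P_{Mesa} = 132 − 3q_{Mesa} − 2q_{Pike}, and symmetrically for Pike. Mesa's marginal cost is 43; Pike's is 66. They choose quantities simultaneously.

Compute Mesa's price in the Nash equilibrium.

80.6875

Mine Mesa's profit: π = q_{Mesa}(132 − 3q_{Mesa} − 2q_{Pike}) − 43q_{Mesa}.
∂π/∂q_{Mesa} = 89 − 6q_{Mesa} − 2q_{Pike} = 0 ⇒ q_{Mesa} = 89/6 − (1/3)q_{Pike}.
Similarly q_{Pike} = 11 − (1/3)q_{Mesa}.
Substituting the second reaction function into the first: q_{Mesa} = 89/6 − (1/3)(11 − (1/3)q_{Mesa}), which gives (8/9)q_{Mesa} = 67/6 ⇒ q_{Mesa} = 12.5625.
Then q_{Pike} = 11 − (1/3)·12.5625 = 6.8125.
P_{Mesa} = 132 − 3·12.5625 − 2·6.8125 = 80.6875.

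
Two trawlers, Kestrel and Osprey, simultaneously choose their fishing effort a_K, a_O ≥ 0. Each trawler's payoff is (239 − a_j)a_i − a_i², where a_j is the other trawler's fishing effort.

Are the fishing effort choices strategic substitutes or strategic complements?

Kestrel's payoff is (239 − a_O)a_K − a_K².
∂π/∂a_K = 239 − a_O − 2a_K = 0, so a_K = 119.5 − 0.5a_O.
The best-response slope da_K/da_O = −0.5 < 0: the reaction function is downward-sloping, so the choices are strategic substitutes.

strategic substitutes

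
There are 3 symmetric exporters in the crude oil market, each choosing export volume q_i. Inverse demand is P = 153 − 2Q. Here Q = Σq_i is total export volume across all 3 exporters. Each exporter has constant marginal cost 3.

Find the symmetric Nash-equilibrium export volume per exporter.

A representative exporter's profit is π_i = q_i(153 − 2Q) − 3q_i, with Q = q_i + Σ_{j≠i} q_j.
First-order condition: 150 − 4q_i − 2Σ_{j≠i} q_j = 0.
With identical exporters, set every q_j = q: then 150 − 4q − 4q = 0, i.e. q = 150/8 = 18.75.

18.75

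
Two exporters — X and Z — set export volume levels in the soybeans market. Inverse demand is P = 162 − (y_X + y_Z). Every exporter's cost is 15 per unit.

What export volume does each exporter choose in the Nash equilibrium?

Exporter X's profit: π = y_X(162 − (y_X + y_Z)) − 15y_X.
∂π/∂y_X = 147 − 2y_X − y_Z = 0, so y_X = 73.5 − 0.5y_Z.
The game is symmetric, so in equilibrium y_Z = y_X: the reaction function gives 1.5y_X = 73.5, hence y_X = 49.

49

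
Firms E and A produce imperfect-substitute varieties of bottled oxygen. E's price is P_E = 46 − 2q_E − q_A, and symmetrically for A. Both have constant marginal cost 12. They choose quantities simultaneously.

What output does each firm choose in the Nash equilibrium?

Firm E's profit: π = q_E(46 − 2q_E − q_A) − 12q_E.
∂π/∂q_E = 34 − 4q_E − q_A = 0 ⇒ q_E = 8.5 − 0.25q_A.
Setting q_E = q_A in the reaction function: q_E = 8.5 − 0.25q_E, so q_E = 8.5 / 1.25 = 6.8.

6.8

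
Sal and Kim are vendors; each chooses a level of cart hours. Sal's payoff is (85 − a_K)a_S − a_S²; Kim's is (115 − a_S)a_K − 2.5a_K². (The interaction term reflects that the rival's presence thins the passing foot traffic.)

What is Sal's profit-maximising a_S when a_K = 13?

36

Expanding Sal's payoff: 85a_S − a_Ka_S − a_S².
∂π/∂a_S = 85 − a_K − 2a_S = 0, so a_S = 42.5 − 0.5a_K.
At a_K = 13: a_S = 42.5 − 0.5·13 = 36.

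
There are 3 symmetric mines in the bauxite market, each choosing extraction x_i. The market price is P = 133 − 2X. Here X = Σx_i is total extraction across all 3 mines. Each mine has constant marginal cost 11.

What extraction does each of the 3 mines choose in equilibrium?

15.25

A representative mine's profit is π_i = x_i(133 − 2X) − 11x_i, with X = x_i + Σ_{j≠i} x_j.
First-order condition: 122 − 4x_i − 2Σ_{j≠i} x_j = 0.
With identical mines, set every x_j = x: then 122 − 4x − 4x = 0, i.e. x = 122/8 = 15.25.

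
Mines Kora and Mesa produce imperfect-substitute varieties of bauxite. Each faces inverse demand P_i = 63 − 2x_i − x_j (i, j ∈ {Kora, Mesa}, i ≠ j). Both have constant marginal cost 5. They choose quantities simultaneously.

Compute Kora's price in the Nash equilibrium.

Mine Kora's profit: π = x_{Kora}(63 − 2x_{Kora} − x_{Mesa}) − 5x_{Kora}.
∂π/∂x_{Kora} = 58 − 4x_{Kora} − x_{Mesa} = 0 ⇒ x_{Kora} = 14.5 − 0.25x_{Mesa}.
The game is symmetric, so in equilibrium x_{Mesa} = x_{Kora}: the reaction function gives 1.25x_{Kora} = 14.5, hence x_{Kora} = 11.6.
P_{Kora} = 63 − 2·11.6 − 11.6 = 28.2.

28.2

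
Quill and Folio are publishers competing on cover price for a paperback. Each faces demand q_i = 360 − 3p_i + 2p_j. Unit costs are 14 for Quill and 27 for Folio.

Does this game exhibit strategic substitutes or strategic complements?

strategic complements

Quill's profit: π = (p_{Quill} − 14)(360 − 3p_{Quill} + 2p_{Folio}).
∂π/∂p_{Quill} = 402 − 6p_{Quill} + 2p_{Folio} = 0 ⇒ p_{Quill} = 67 + (1/3)p_{Folio}.
The best-response slope dp_{Quill}/dp_{Folio} = 1/3 > 0: the reaction function is upward-sloping, so the choices are strategic complements.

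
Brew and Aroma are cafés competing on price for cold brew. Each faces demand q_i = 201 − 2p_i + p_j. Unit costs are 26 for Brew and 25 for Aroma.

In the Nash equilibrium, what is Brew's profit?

6774.48

Brew's profit: π = (p_{Brew} − 26)(201 − 2p_{Brew} + p_{Aroma}).
∂π/∂p_{Brew} = 253 − 4p_{Brew} + p_{Aroma} = 0 ⇒ p_{Brew} = 63.25 + 0.25p_{Aroma}.
Similarly p_{Aroma} = 62.75 + 0.25p_{Brew}.
Solving the two reaction functions simultaneously: (1 − (0.25)(0.25))p_{Brew} = 63.25 + 0.25·62.75, so 0.9375p_{Brew} = 78.9375 and p_{Brew} = 84.2.
Then p_{Aroma} = 62.75 + 0.25·84.2 = 83.8.
q_{Brew} = 201 − 2·84.2 + 83.8 = 116.4.
Profit = (84.2 − 26)·116.4 = 6774.48.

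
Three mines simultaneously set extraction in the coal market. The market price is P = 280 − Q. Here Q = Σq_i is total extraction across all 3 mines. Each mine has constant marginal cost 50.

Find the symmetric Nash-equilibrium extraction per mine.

A representative mine's profit is π_i = q_i(280 − Q) − 50q_i, with Q = q_i + Σ_{j≠i} q_j.
First-order condition: 230 − 2q_i − Σ_{j≠i} q_j = 0.
Imposing symmetry (q_j = q for all j) turns Σ_{j≠i} q_j into 2q, so 230 = 4q and q = 57.5.

57.5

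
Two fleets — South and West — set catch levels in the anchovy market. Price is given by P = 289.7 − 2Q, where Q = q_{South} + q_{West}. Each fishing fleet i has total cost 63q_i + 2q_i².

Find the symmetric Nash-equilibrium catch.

Fishing fleet South's profit: π = q_{South}(289.7 − 2(q_{South} + q_{West})) − 63q_{South} − 2q_{South}².
∂π/∂q_{South} = 226.7 − 8q_{South} − 2q_{West} = 0, so q_{South} = 28.3375 − 0.25q_{West}.
Setting q_{South} = q_{West} in the reaction function: q_{South} = 28.3375 − 0.25q_{South}, so q_{South} = 28.3375 / 1.25 = 22.67.

22.67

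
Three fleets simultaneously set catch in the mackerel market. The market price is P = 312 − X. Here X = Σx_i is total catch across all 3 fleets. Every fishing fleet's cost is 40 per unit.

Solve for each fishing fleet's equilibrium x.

A representative fishing fleet's profit is π_i = x_i(312 − X) − 40x_i, with X = x_i + Σ_{j≠i} x_j.
First-order condition: 272 − 2x_i − Σ_{j≠i} x_j = 0.
Imposing symmetry (x_j = x for all j) turns Σ_{j≠i} x_j into 2x, so 272 = 4x and x = 68.

68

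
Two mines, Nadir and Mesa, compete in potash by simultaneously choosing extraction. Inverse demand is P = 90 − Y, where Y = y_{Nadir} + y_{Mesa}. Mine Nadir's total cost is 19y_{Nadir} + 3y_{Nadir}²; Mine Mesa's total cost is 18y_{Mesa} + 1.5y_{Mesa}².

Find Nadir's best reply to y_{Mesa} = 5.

8.25

Mine Nadir's profit: π = y_{Nadir}(90 − (y_{Nadir} + y_{Mesa})) − 19y_{Nadir} − 3y_{Nadir}².
∂π/∂y_{Nadir} = 71 − 8y_{Nadir} − y_{Mesa} = 0, so y_{Nadir} = 8.875 − 0.125y_{Mesa}.
At y_{Mesa} = 5: y_{Nadir} = 8.875 − 0.125·5 = 8.25.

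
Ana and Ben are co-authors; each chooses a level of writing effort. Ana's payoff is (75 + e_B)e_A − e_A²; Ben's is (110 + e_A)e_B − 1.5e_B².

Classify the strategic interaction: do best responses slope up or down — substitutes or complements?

strategic complements

Expanding Ana's payoff: 75e_A + e_Be_A − e_A².
∂π/∂e_A = 75 + e_B − 2e_A = 0, so e_A = 37.5 + 0.5e_B.
The best-response slope de_A/de_B = 0.5 > 0: the reaction function is upward-sloping, so the choices are strategic complements.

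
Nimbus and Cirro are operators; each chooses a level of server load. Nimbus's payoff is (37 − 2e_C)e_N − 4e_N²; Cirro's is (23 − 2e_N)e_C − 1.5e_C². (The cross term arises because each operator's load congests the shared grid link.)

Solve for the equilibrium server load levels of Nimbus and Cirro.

3.25, 5.5

Expanding Nimbus's payoff: 37e_N − 2e_Ce_N − 4e_N².
∂π/∂e_N = 37 − 2e_C − 8e_N = 0, so e_N = 4.625 − 0.25e_C.
Likewise for Cirro: e_C = 23/3 − (2/3)e_N.
Plugging e_C into Nimbus's best response: e_N = 4.625 − 0.25(23/3 − (2/3)e_N) ⇒ (5/6)e_N = 65/24, so e_N = 3.25.
Then e_C = 23/3 − (2/3)·3.25 = 5.5.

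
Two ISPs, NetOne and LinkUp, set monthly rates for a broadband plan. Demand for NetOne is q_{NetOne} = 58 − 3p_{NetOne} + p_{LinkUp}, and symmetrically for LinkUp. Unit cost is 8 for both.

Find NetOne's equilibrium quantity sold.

NetOne's profit: π = (p_{NetOne} − 8)(58 − 3p_{NetOne} + p_{LinkUp}).
∂π/∂p_{NetOne} = 82 − 6p_{NetOne} + p_{LinkUp} = 0 ⇒ p_{NetOne} = 41/3 + (1/6)p_{LinkUp}.
By symmetry p_{LinkUp} = p_{NetOne}; substituting into the reaction function, (5/6)p_{NetOne} = 41/3 and p_{NetOne} = 16.4.
q_{NetOne} = 58 − 3·16.4 + 16.4 = 25.2.

25.2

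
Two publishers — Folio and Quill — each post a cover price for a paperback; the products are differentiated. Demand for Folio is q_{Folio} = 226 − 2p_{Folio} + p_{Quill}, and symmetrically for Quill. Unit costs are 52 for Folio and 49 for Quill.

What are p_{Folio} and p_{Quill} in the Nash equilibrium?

Folio's profit: π = (p_{Folio} − 52)(226 − 2p_{Folio} + p_{Quill}).
∂π/∂p_{Folio} = 330 − 4p_{Folio} + p_{Quill} = 0 ⇒ p_{Folio} = 82.5 + 0.25p_{Quill}.
Similarly p_{Quill} = 81 + 0.25p_{Folio}.
Plugging p_{Quill} into Folio's best response: p_{Folio} = 82.5 + 0.25(81 + 0.25p_{Folio}) ⇒ 0.9375p_{Folio} = 102.75, so p_{Folio} = 109.6.
Then p_{Quill} = 81 + 0.25·109.6 = 108.4.

109.6, 108.4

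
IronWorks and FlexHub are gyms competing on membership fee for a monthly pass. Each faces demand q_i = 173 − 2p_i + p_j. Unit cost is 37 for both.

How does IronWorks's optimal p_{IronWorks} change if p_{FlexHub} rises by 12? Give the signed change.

IronWorks's profit: π = (p_{IronWorks} − 37)(173 − 2p_{IronWorks} + p_{FlexHub}).
∂π/∂p_{IronWorks} = 247 − 4p_{IronWorks} + p_{FlexHub} = 0 ⇒ p_{IronWorks} = 61.75 + 0.25p_{FlexHub}.
The reaction-function slope is 0.25, so a 12-unit rise in p_{FlexHub} moves p_{IronWorks} by 0.25 × 12 = 3. IronWorks's best response rises — the actions are strategic complements.

3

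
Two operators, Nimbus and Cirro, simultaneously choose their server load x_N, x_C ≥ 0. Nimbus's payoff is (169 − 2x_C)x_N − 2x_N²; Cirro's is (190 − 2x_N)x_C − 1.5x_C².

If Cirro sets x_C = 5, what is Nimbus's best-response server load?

Expanding Nimbus's payoff: 169x_N − 2x_Cx_N − 2x_N².
∂π/∂x_N = 169 − 2x_C − 4x_N = 0, so x_N = 42.25 − 0.5x_C.
At x_C = 5: x_N = 42.25 − 0.5·5 = 39.75.

39.75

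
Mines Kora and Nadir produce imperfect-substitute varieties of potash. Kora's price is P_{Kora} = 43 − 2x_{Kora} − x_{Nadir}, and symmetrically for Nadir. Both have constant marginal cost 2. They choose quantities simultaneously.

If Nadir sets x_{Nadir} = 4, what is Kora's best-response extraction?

9.25

Mine Kora's profit: π = x_{Kora}(43 − 2x_{Kora} − x_{Nadir}) − 2x_{Kora}.
∂π/∂x_{Kora} = 41 − 4x_{Kora} − x_{Nadir} = 0 ⇒ x_{Kora} = 10.25 − 0.25x_{Nadir}.
At x_{Nadir} = 4: x_{Kora} = 10.25 − 0.25·4 = 9.25.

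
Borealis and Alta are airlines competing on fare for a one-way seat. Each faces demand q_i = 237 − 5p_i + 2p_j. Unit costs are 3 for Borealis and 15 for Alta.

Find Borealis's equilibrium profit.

4425.3125

Borealis's profit: π = (p_{Borealis} − 3)(237 − 5p_{Borealis} + 2p_{Alta}).
∂π/∂p_{Borealis} = 252 − 10p_{Borealis} + 2p_{Alta} = 0 ⇒ p_{Borealis} = 25.2 + 0.2p_{Alta}.
Similarly p_{Alta} = 31.2 + 0.2p_{Borealis}.
Substituting the second reaction function into the first: p_{Borealis} = 25.2 + 0.2(31.2 + 0.2p_{Borealis}), which gives 0.96p_{Borealis} = 31.44 ⇒ p_{Borealis} = 32.75.
Then p_{Alta} = 31.2 + 0.2·32.75 = 37.75.
q_{Borealis} = 237 − 5·32.75 + 2·37.75 = 148.75.
Profit = (32.75 − 3)·148.75 = 4425.3125.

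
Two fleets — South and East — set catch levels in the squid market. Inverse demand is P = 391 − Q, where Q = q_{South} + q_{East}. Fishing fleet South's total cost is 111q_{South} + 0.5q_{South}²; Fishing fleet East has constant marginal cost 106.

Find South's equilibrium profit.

4537.5

Fishing fleet South's profit: π = q_{South}(391 − (q_{South} + q_{East})) − 111q_{South} − 0.5q_{South}².
∂π/∂q_{South} = 280 − 3q_{South} − q_{East} = 0, so q_{South} = 280/3 − (1/3)q_{East}.
For East: ∂π/∂q_{East} = 285 − 2q_{East} − q_{South} = 0 ⇒ q_{East} = 142.5 − 0.5q_{South}.
Plugging q_{East} into South's best response: q_{South} = 280/3 − (1/3)(142.5 − 0.5q_{South}) ⇒ (5/6)q_{South} = 275/6, so q_{South} = 55.
Then q_{East} = 142.5 − 0.5·55 = 115.
Price P = 391 − 170 = 221.
South's profit: (221 − 111)·55 − 0.5(55)² = 4537.5.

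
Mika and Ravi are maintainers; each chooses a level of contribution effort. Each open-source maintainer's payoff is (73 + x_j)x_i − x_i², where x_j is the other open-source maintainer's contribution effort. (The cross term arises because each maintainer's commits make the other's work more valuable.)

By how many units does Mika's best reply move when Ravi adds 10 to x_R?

Mika's payoff is (73 + x_R)x_M − x_M².
∂π/∂x_M = 73 + x_R − 2x_M = 0, so x_M = 36.5 + 0.5x_R.
The reaction-function slope is 0.5, so a 10-unit rise in x_R moves x_M by 0.5 × 10 = 5. Mika's best response rises — the actions are strategic complements.

5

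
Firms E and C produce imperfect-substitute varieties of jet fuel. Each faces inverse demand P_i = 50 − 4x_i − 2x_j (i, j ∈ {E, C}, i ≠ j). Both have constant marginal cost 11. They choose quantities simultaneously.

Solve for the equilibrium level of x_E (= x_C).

3.9

Firm E's profit: π = x_E(50 − 4x_E − 2x_C) − 11x_E.
∂π/∂x_E = 39 − 8x_E − 2x_C = 0 ⇒ x_E = 4.875 − 0.25x_C.
The game is symmetric, so in equilibrium x_C = x_E: the reaction function gives 1.25x_E = 4.875, hence x_E = 3.9.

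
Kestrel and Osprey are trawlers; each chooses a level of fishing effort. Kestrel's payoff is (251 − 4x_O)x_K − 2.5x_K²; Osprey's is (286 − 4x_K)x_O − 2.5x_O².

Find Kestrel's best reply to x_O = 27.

Expanding Kestrel's payoff: 251x_K − 4x_Ox_K − 2.5x_K².
∂π/∂x_K = 251 − 4x_O − 5x_K = 0, so x_K = 50.2 − 0.8x_O.
At x_O = 27: x_K = 50.2 − 0.8·27 = 28.6.

28.6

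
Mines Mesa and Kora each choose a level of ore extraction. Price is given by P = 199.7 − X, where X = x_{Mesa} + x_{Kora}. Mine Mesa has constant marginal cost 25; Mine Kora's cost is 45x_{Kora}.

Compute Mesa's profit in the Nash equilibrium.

Mine Mesa's profit: π = x_{Mesa}(199.7 − (x_{Mesa} + x_{Kora})) − 25x_{Mesa}.
∂π/∂x_{Mesa} = 174.7 − 2x_{Mesa} − x_{Kora} = 0, so x_{Mesa} = 87.35 − 0.5x_{Kora}.
By the same steps for Kora: x_{Kora} = 77.35 − 0.5x_{Mesa}.
Plugging x_{Kora} into Mesa's best response: x_{Mesa} = 87.35 − 0.5(77.35 − 0.5x_{Mesa}) ⇒ 0.75x_{Mesa} = 48.675, so x_{Mesa} = 64.9.
Then x_{Kora} = 77.35 − 0.5·64.9 = 44.9.
Price P = 199.7 − 109.8 = 89.9.
Mesa's profit: (89.9 − 25)·64.9 = 4212.01.

4212.01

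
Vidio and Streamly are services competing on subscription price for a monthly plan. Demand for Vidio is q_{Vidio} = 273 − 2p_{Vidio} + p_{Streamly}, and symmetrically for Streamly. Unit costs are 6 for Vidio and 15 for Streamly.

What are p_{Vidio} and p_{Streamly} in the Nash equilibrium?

Vidio's profit: π = (p_{Vidio} − 6)(273 − 2p_{Vidio} + p_{Streamly}).
∂π/∂p_{Vidio} = 285 − 4p_{Vidio} + p_{Streamly} = 0 ⇒ p_{Vidio} = 71.25 + 0.25p_{Streamly}.
Similarly p_{Streamly} = 75.75 + 0.25p_{Vidio}.
Solving the two reaction functions simultaneously: (1 − (0.25)(0.25))p_{Vidio} = 71.25 + 0.25·75.75, so 0.9375p_{Vidio} = 90.1875 and p_{Vidio} = 96.2.
Then p_{Streamly} = 75.75 + 0.25·96.2 = 99.8.

96.2, 99.8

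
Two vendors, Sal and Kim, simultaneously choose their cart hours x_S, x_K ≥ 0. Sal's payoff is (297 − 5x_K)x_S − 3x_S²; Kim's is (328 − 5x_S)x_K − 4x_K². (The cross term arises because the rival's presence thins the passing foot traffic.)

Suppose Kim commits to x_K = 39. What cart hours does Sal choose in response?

17

Expanding Sal's payoff: 297x_S − 5x_Kx_S − 3x_S².
∂π/∂x_S = 297 − 5x_K − 6x_S = 0, so x_S = 49.5 − (5/6)x_K.
At x_K = 39: x_S = 49.5 − (5/6)·39 = 17.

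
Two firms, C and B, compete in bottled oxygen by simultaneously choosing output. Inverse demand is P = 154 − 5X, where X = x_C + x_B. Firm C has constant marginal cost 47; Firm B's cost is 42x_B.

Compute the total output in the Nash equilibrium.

Firm C's profit: π = x_C(154 − 5(x_C + x_B)) − 47x_C.
∂π/∂x_C = 107 − 10x_C − 5x_B = 0, so x_C = 10.7 − 0.5x_B.
By the same steps for B: x_B = 11.2 − 0.5x_C.
Substituting the second reaction function into the first: x_C = 10.7 − 0.5(11.2 − 0.5x_C), which gives 0.75x_C = 5.1 ⇒ x_C = 6.8.
Then x_B = 11.2 − 0.5·6.8 = 7.8.
Total output: 6.8 + 7.8 = 14.6.

14.6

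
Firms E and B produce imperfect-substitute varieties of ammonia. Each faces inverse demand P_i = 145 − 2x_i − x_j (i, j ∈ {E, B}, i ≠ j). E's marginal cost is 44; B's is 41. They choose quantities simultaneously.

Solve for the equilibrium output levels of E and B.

Firm E's profit: π = x_E(145 − 2x_E − x_B) − 44x_E.
∂π/∂x_E = 101 − 4x_E − x_B = 0 ⇒ x_E = 25.25 − 0.25x_B.
Similarly x_B = 26 − 0.25x_E.
Plugging x_B into E's best response: x_E = 25.25 − 0.25(26 − 0.25x_E) ⇒ 0.9375x_E = 18.75, so x_E = 20.
Then x_B = 26 − 0.25·20 = 21.

20, 21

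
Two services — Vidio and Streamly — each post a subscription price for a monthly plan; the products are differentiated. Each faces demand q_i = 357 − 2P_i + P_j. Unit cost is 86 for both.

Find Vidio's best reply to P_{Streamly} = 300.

Vidio's profit: π = (P_{Vidio} − 86)(357 − 2P_{Vidio} + P_{Streamly}).
∂π/∂P_{Vidio} = 529 − 4P_{Vidio} + P_{Streamly} = 0 ⇒ P_{Vidio} = 132.25 + 0.25P_{Streamly}.
At P_{Streamly} = 300: P_{Vidio} = 132.25 + 0.25·300 = 207.25.

207.25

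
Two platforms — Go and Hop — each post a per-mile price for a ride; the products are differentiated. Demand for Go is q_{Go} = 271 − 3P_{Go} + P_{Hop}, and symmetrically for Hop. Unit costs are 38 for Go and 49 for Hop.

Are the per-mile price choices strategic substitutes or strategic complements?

strategic complements

Go's profit: π = (P_{Go} − 38)(271 − 3P_{Go} + P_{Hop}).
∂π/∂P_{Go} = 385 − 6P_{Go} + P_{Hop} = 0 ⇒ P_{Go} = 385/6 + (1/6)P_{Hop}.
The best-response slope dP_{Go}/dP_{Hop} = 1/6 > 0: the reaction function is upward-sloping, so the choices are strategic complements.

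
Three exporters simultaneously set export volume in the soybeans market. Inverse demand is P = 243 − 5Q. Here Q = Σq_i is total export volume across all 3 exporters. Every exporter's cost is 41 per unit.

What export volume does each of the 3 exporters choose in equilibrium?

10.1

A representative exporter's profit is π_i = q_i(243 − 5Q) − 41q_i, with Q = q_i + Σ_{j≠i} q_j.
First-order condition: 202 − 10q_i − 5Σ_{j≠i} q_j = 0.
With identical exporters, set every q_j = q: then 202 − 10q − 10q = 0, i.e. q = 202/20 = 10.1.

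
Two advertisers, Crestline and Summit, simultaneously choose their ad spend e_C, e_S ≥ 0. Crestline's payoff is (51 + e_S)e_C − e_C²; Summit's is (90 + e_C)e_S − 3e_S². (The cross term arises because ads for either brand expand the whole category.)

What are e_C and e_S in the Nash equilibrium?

36, 21

Expanding Crestline's payoff: 51e_C + e_Se_C − e_C².
∂π/∂e_C = 51 + e_S − 2e_C = 0, so e_C = 25.5 + 0.5e_S.
Likewise for Summit: e_S = 15 + (1/6)e_C.
Plugging e_S into Crestline's best response: e_C = 25.5 + 0.5(15 + (1/6)e_C) ⇒ (11/12)e_C = 33, so e_C = 36.
Then e_S = 15 + (1/6)·36 = 21.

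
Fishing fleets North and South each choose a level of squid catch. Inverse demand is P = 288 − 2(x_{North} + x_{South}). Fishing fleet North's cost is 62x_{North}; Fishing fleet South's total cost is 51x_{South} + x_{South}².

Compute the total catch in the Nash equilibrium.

68.9

Fishing fleet North's profit: π = x_{North}(288 − 2(x_{North} + x_{South})) − 62x_{North}.
∂π/∂x_{North} = 226 − 4x_{North} − 2x_{South} = 0, so x_{North} = 56.5 − 0.5x_{South}.
For South: ∂π/∂x_{South} = 237 − 6x_{South} − 2x_{North} = 0 ⇒ x_{South} = 39.5 − (1/3)x_{North}.
Substituting the second reaction function into the first: x_{North} = 56.5 − 0.5(39.5 − (1/3)x_{North}), which gives (5/6)x_{North} = 36.75 ⇒ x_{North} = 44.1.
Then x_{South} = 39.5 − (1/3)·44.1 = 24.8.
Total catch: 44.1 + 24.8 = 68.9.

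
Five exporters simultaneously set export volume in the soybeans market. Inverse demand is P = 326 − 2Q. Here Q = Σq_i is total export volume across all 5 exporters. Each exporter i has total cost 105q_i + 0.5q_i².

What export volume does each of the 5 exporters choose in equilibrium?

17

A representative exporter's profit is π_i = q_i(326 − 2Q) − 105q_i − 0.5q_i², with Q = q_i + Σ_{j≠i} q_j.
First-order condition: 221 − 5q_i − 2Σ_{j≠i} q_j = 0.
In a symmetric equilibrium every exporter chooses the same q, so Σ_{j≠i} q_j = 4q. The condition becomes 221 − 13q = 0, giving q = 221/13 = 17.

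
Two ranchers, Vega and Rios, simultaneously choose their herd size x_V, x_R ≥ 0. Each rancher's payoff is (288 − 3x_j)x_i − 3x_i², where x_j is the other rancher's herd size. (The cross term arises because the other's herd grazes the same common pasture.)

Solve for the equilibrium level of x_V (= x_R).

Vega's payoff is (288 − 3x_R)x_V − 3x_V².
∂π/∂x_V = 288 − 3x_R − 6x_V = 0, so x_V = 48 − 0.5x_R.
The game is symmetric, so in equilibrium x_R = x_V: the reaction function gives 1.5x_V = 48, hence x_V = 32.

32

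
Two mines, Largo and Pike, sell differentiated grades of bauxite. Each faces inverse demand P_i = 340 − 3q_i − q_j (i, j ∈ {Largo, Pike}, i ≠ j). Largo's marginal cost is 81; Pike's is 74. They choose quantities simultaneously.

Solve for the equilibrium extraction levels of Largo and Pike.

Mine Largo's profit: π = q_{Largo}(340 − 3q_{Largo} − q_{Pike}) − 81q_{Largo}.
∂π/∂q_{Largo} = 259 − 6q_{Largo} − q_{Pike} = 0 ⇒ q_{Largo} = 259/6 − (1/6)q_{Pike}.
Similarly q_{Pike} = 133/3 − (1/6)q_{Largo}.
Substituting the second reaction function into the first: q_{Largo} = 259/6 − (1/6)(133/3 − (1/6)q_{Largo}), which gives (35/36)q_{Largo} = 322/9 ⇒ q_{Largo} = 36.8.
Then q_{Pike} = 133/3 − (1/6)·36.8 = 38.2.

36.8, 38.2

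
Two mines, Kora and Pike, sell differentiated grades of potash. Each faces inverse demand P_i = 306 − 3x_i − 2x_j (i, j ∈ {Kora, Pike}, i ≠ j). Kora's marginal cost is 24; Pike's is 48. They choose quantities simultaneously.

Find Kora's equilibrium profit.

Mine Kora's profit: π = x_{Kora}(306 − 3x_{Kora} − 2x_{Pike}) − 24x_{Kora}.
∂π/∂x_{Kora} = 282 − 6x_{Kora} − 2x_{Pike} = 0 ⇒ x_{Kora} = 47 − (1/3)x_{Pike}.
Similarly x_{Pike} = 43 − (1/3)x_{Kora}.
Solving the two reaction functions simultaneously: (1 − (−1/3)(−1/3))x_{Kora} = 47 − (1/3)·43, so (8/9)x_{Kora} = 98/3 and x_{Kora} = 36.75.
Then x_{Pike} = 43 − (1/3)·36.75 = 30.75.
P_{Kora} = 306 − 3·36.75 − 2·30.75 = 134.25.
Profit = (134.25 − 24)·36.75 = 4051.6875.

4051.6875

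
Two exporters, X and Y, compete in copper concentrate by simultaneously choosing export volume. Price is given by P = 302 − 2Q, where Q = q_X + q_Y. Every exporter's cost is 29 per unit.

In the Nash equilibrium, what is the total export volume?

91

Exporter X's profit: π = q_X(302 − 2(q_X + q_Y)) − 29q_X.
∂π/∂q_X = 273 − 4q_X − 2q_Y = 0, so q_X = 68.25 − 0.5q_Y.
The game is symmetric, so in equilibrium q_Y = q_X: the reaction function gives 1.5q_X = 68.25, hence q_X = 45.5.
Total export volume: 45.5 + 45.5 = 91.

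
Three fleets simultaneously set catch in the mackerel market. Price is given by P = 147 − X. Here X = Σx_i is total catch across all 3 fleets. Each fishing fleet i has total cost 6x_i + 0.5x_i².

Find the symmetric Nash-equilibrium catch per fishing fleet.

A representative fishing fleet's profit is π_i = x_i(147 − X) − 6x_i − 0.5x_i², with X = x_i + Σ_{j≠i} x_j.
First-order condition: 141 − 3x_i − Σ_{j≠i} x_j = 0.
With identical fishing fleets, set every x_j = x: then 141 − 3x − 2x = 0, i.e. x = 141/5 = 28.2.

28.2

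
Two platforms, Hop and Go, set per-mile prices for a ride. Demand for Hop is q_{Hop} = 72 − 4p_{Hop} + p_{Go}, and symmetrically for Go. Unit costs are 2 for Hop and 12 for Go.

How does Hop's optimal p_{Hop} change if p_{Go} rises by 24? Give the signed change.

Hop's profit: π = (p_{Hop} − 2)(72 − 4p_{Hop} + p_{Go}).
∂π/∂p_{Hop} = 80 − 8p_{Hop} + p_{Go} = 0 ⇒ p_{Hop} = 10 + 0.125p_{Go}.
The reaction-function slope is 0.125, so a 24-unit rise in p_{Go} moves p_{Hop} by 0.125 × 24 = 3. Hop's best response rises — the actions are strategic complements.

3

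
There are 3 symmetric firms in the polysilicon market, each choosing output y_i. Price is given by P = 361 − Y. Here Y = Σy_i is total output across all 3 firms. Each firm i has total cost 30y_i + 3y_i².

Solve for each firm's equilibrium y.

33.1

A representative firm's profit is π_i = y_i(361 − Y) − 30y_i − 3y_i², with Y = y_i + Σ_{j≠i} y_j.
First-order condition: 331 − 8y_i − Σ_{j≠i} y_j = 0.
In a symmetric equilibrium every firm chooses the same y, so Σ_{j≠i} y_j = 2y. The condition becomes 331 − 10y = 0, giving y = 331/10 = 33.1.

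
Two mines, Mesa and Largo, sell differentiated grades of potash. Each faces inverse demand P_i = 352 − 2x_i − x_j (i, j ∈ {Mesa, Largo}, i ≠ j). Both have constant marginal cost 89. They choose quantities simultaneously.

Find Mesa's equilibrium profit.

Mine Mesa's profit: π = x_{Mesa}(352 − 2x_{Mesa} − x_{Largo}) − 89x_{Mesa}.
∂π/∂x_{Mesa} = 263 − 4x_{Mesa} − x_{Largo} = 0 ⇒ x_{Mesa} = 65.75 − 0.25x_{Largo}.
By symmetry x_{Largo} = x_{Mesa}; substituting into the reaction function, 1.25x_{Mesa} = 65.75 and x_{Mesa} = 52.6.
P_{Mesa} = 352 − 2·52.6 − 52.6 = 194.2.
Profit = (194.2 − 89)·52.6 = 5533.52.

5533.52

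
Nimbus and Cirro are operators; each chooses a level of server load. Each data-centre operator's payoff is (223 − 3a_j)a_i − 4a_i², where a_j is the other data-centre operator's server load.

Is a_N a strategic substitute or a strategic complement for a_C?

Nimbus's payoff is (223 − 3a_C)a_N − 4a_N².
∂π/∂a_N = 223 − 3a_C − 8a_N = 0, so a_N = 27.875 − 0.375a_C.
The best-response slope da_N/da_C = −0.375 < 0: the reaction function is downward-sloping, so the choices are strategic substitutes.

strategic substitutes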